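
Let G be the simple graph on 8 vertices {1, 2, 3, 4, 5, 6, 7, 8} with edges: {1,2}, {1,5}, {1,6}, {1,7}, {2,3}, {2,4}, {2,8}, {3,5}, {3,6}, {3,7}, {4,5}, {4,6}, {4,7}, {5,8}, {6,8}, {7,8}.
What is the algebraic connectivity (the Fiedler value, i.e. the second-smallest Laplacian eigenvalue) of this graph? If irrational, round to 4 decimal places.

4

Each diagonal entry of L is the vertex degree and each off-diagonal entry is -1 where an edge is present, 0 otherwise; in the order [1, 2, 3, 4, 5, 6, 7, 8] the diagonal is [4, 4, 4, 4, 4, 4, 4, 4]. The smallest Laplacian eigenvalue is always 0. The next one, lambda_2 = 4, measures how hard the graph is to disconnect: larger values mean better connectivity. By the matrix-tree theorem the graph has (1/8) * product of the nonzero eigenvalues = 4096 spanning trees.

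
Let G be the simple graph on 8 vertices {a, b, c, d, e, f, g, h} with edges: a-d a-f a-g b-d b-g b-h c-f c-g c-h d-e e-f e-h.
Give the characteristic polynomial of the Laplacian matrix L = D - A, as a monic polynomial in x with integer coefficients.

x^8 - 24x^7 + 240x^6 - 1296x^5 + 4080x^4 - 7488x^3 + 7424x^2 - 3072x

Reading degrees in the order [a, b, c, d, e, f, g, h] gives [3, 3, 3, 3, 3, 3, 3, 3]; set D = diag(3, 3, 3, 3, 3, 3, 3, 3) and form L = D - A. L has integer entries, so p(x) = det(xI - L) has integer coefficients. Expanding the determinant yields x^8 - 24x^7 + 240x^6 - 1296x^5 + 4080x^4 - 7488x^3 + 7424x^2 - 3072x. Since p(0) = det(-L) = 0, x divides p(x). There is one zero in the spectrum, matching the 1 component.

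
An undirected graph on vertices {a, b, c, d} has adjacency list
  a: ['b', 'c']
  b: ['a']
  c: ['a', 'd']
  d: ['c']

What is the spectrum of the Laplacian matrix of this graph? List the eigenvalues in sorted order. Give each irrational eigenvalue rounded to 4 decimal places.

Reading degrees in the order [a, b, c, d] gives [2, 1, 2, 1]; set D = diag(2, 1, 2, 1) and form L = D - A. Since every row of L sums to 0, the all-ones vector is in the kernel and 0 is an eigenvalue. The largest eigenvalue, 3.4142, is at most the vertex count 4.

[0, 0.5858, 2, 3.4142]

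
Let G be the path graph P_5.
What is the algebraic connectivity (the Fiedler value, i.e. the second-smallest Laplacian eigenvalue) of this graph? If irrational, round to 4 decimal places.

0.3820

The graph has 5 vertices and degree multiset [2, 2, 2, 1, 1]; D is the diagonal matrix of degrees and L = D - A. The smallest Laplacian eigenvalue is always 0. The next one, lambda_2 = 0.3820, measures how hard the graph is to disconnect: larger values mean better connectivity. The largest eigenvalue, 3.6180, is at most the vertex count 5. By the matrix-tree theorem the graph has (1/5) * product of the nonzero eigenvalues = 1 spanning tree.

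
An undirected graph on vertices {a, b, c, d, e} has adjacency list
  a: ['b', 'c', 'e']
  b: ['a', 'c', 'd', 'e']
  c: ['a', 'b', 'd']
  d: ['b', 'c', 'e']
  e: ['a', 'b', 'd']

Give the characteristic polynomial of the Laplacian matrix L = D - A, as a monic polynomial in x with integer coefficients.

x^5 - 16x^4 + 94x^3 - 240x^2 + 225x

Reading degrees in the order [a, b, c, d, e] gives [3, 4, 3, 3, 3]; set D = diag(3, 4, 3, 3, 3) and form L = D - A. L has integer entries, so p(x) = det(xI - L) has integer coefficients. Expanding the determinant yields x^5 - 16x^4 + 94x^3 - 240x^2 + 225x. The constant term is 0 because L is singular (the all-ones vector lies in its kernel). There is one zero in the spectrum, matching the 1 component.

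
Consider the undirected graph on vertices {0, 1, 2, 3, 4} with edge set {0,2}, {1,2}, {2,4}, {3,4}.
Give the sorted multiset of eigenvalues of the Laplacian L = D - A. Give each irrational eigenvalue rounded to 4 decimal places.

Each diagonal entry of L is the vertex degree and each off-diagonal entry is -1 where an edge is present, 0 otherwise; in the order [0, 1, 2, 3, 4] the diagonal is [1, 1, 3, 1, 2]. L is symmetric positive semidefinite, so every eigenvalue is real and nonnegative.

[0, 0.5188, 1, 2.3111, 4.1701]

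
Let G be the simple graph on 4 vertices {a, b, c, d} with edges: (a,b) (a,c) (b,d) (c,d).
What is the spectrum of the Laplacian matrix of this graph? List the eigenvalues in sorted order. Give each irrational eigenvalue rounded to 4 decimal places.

With the vertex order [a, b, c, d], the degrees are [2, 2, 2, 2], giving D = diag(2, 2, 2, 2) and L = D - A. Since every row of L sums to 0, the all-ones vector is in the kernel and 0 is an eigenvalue. There is one zero in the spectrum, matching the 1 component. The eigenvalues sum to 8, which equals trace(L) = 2|E|.

[0, 2, 2, 4]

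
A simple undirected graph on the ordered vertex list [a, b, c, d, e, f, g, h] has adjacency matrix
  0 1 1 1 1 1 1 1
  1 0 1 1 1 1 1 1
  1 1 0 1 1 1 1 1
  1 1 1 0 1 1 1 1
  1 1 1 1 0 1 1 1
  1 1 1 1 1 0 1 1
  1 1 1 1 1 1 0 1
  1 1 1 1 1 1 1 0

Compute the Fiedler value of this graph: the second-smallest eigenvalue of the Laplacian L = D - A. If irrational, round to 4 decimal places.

Each diagonal entry of L is the vertex degree and each off-diagonal entry is -1 where an edge is present, 0 otherwise; in the order [a, b, c, d, e, f, g, h] the diagonal is [7, 7, 7, 7, 7, 7, 7, 7]. The sorted Laplacian eigenvalues are [0, 8, 8, 8, 8, 8, 8, 8]; the algebraic connectivity is the second entry, 8.

8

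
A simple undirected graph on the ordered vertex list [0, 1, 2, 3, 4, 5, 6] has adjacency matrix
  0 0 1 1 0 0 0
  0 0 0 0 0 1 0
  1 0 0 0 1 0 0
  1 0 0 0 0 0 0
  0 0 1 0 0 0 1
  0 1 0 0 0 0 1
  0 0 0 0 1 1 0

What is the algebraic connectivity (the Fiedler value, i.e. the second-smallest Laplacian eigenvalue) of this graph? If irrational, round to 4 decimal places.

0.1981

Each diagonal entry of L is the vertex degree and each off-diagonal entry is -1 where an edge is present, 0 otherwise; in the order [0, 1, 2, 3, 4, 5, 6] the diagonal is [2, 1, 2, 1, 2, 2, 2]. The sorted Laplacian eigenvalues are [0, 0.1981, 0.7530, 1.5550, 2.4450, 3.2470, 3.8019]; the algebraic connectivity is the second entry, 0.1981. The largest eigenvalue, 3.8019, is at most the vertex count 7. The eigenvalues sum to 12, which equals trace(L) = 2|E|.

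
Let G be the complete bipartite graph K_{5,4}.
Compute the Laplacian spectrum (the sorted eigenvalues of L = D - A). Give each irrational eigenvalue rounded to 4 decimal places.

The graph has 9 vertices and degree multiset [5, 5, 5, 5, 4, 4, 4, 4, 4]; D is the diagonal matrix of degrees and L = D - A. L is symmetric positive semidefinite, so every eigenvalue is real and nonnegative. The eigenvalues sum to 40, which equals trace(L) = 2|E|.

[0, 4, 4, 4, 4, 5, 5, 5, 9]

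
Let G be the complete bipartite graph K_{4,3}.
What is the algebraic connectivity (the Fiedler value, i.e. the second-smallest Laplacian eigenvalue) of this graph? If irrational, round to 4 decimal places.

3

The graph has 7 vertices and degree multiset [4, 4, 4, 3, 3, 3, 3]; D is the diagonal matrix of degrees and L = D - A. The sorted Laplacian eigenvalues are [0, 3, 3, 3, 4, 4, 7]; the algebraic connectivity is the second entry, 3. By the matrix-tree theorem the graph has (1/7) * product of the nonzero eigenvalues = 432 spanning trees. The eigenvalues sum to 24, which equals trace(L) = 2|E|.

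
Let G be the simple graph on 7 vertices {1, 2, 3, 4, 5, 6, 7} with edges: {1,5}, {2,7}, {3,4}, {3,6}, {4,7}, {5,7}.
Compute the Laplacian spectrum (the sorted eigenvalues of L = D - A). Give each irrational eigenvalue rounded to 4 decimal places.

Each diagonal entry of L is the vertex degree and each off-diagonal entry is -1 where an edge is present, 0 otherwise; in the order [1, 2, 3, 4, 5, 6, 7] the diagonal is [1, 1, 2, 2, 2, 1, 3]. L is symmetric positive semidefinite, so every eigenvalue is real and nonnegative. The eigenvalues sum to 12, which equals trace(L) = 2|E|.

[0, 0.2603, 0.6262, 1.4055, 2.2742, 3.0996, 4.3342]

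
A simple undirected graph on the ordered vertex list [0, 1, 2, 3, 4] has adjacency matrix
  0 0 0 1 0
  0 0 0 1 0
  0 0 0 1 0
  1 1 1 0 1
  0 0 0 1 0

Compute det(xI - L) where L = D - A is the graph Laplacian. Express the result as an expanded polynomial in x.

With the vertex order [0, 1, 2, 3, 4], the degrees are [1, 1, 1, 4, 1], giving D = diag(1, 1, 1, 4, 1) and L = D - A. Computing det(xI - L) by cofactor expansion (or equivalently via sum-over-permutations) gives x^5 - 8x^4 + 18x^3 - 16x^2 + 5x. The constant term is 0 because L is singular (the all-ones vector lies in its kernel). The eigenvalues sum to 8, which equals trace(L) = 2|E|. By the matrix-tree theorem the graph has (1/5) * product of the nonzero eigenvalues = 1 spanning tree.

x^5 - 8x^4 + 18x^3 - 16x^2 + 5x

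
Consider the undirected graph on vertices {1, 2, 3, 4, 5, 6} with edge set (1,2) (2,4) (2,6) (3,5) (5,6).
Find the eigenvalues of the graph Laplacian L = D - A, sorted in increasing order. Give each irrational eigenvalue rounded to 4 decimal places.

Reading degrees in the order [1, 2, 3, 4, 5, 6] gives [1, 3, 1, 1, 2, 2]; set D = diag(1, 3, 1, 1, 2, 2) and form L = D - A. Since every row of L sums to 0, the all-ones vector is in the kernel and 0 is an eigenvalue.

[0, 0.3249, 1, 1.4608, 3, 4.2143]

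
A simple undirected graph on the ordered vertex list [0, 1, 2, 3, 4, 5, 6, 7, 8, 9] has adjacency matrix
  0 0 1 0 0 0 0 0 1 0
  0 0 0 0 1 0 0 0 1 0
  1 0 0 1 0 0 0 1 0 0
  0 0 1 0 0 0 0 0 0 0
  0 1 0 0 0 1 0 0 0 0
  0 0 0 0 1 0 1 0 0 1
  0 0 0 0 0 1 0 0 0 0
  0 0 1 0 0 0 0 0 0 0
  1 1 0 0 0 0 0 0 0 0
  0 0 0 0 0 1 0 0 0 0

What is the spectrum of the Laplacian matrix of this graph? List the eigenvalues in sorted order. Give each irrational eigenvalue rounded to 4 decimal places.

With the vertex order [0, 1, 2, 3, 4, 5, 6, 7, 8, 9], the degrees are [2, 2, 3, 1, 2, 3, 1, 1, 2, 1], giving D = diag(2, 2, 3, 1, 2, 3, 1, 1, 2, 1) and L = D - A. Diagonalising L (or applying a numerical eigensolver to the 10x10 matrix) gives the spectrum above. The single zero eigenvalue shows the graph is connected. There is one zero in the spectrum, matching the 1 component.

[0, 0.1088, 0.5188, 1, 1, 1.2954, 2.3111, 3.3174, 4.1701, 4.2784]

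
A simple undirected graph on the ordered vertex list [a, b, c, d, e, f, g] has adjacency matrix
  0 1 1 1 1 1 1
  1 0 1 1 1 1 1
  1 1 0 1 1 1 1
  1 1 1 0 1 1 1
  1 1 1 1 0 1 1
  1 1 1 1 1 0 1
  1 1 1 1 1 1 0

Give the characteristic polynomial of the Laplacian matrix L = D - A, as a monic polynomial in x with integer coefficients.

x^7 - 42x^6 + 735x^5 - 6860x^4 + 36015x^3 - 100842x^2 + 117649x

Each diagonal entry of L is the vertex degree and each off-diagonal entry is -1 where an edge is present, 0 otherwise; in the order [a, b, c, d, e, f, g] the diagonal is [6, 6, 6, 6, 6, 6, 6]. The eigenvalues of L are [0, 7, 7, 7, 7, 7, 7]; the characteristic polynomial is the product of (x - lambda_i), which multiplies out to x^7 - 42x^6 + 735x^5 - 6860x^4 + 36015x^3 - 100842x^2 + 117649x. Since p(0) = det(-L) = 0, x divides p(x). There is one zero in the spectrum, matching the 1 component. By the matrix-tree theorem the graph has (1/7) * product of the nonzero eigenvalues = 16807 spanning trees.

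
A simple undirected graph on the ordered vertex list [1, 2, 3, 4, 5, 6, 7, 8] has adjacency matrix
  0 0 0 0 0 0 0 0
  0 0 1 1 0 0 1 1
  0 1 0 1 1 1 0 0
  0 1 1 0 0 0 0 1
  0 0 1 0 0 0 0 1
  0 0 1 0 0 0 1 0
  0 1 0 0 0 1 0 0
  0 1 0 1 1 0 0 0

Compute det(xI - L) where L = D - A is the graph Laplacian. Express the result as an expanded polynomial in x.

x^8 - 20x^7 + 159x^6 - 640x^5 + 1367x^4 - 1456x^3 + 595x^2

With the vertex order [1, 2, 3, 4, 5, 6, 7, 8], the degrees are [0, 4, 4, 3, 2, 2, 2, 3], giving D = diag(0, 4, 4, 3, 2, 2, 2, 3) and L = D - A. Computing det(xI - L) by cofactor expansion (or equivalently via sum-over-permutations) gives x^8 - 20x^7 + 159x^6 - 640x^5 + 1367x^4 - 1456x^3 + 595x^2. The coefficient of x^7 equals -trace(L) = -20, matching the sum of degrees.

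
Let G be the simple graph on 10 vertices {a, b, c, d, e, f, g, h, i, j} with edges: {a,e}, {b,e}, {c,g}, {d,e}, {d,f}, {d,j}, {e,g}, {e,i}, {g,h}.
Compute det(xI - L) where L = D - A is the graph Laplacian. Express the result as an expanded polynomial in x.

With the vertex order [a, b, c, d, e, f, g, h, i, j], the degrees are [1, 1, 1, 3, 5, 1, 3, 1, 1, 1], giving D = diag(1, 1, 1, 3, 5, 1, 3, 1, 1, 1) and L = D - A. L has integer entries, so p(x) = det(xI - L) has integer coefficients. Expanding the determinant yields x^10 - 18x^9 + 128x^8 - 472x^7 + 998x^6 - 1268x^5 + 976x^4 - 440x^3 + 105x^2 - 10x. The coefficient of x^9 equals -trace(L) = -18, matching the sum of degrees. By the matrix-tree theorem the graph has (1/10) * product of the nonzero eigenvalues = 1 spanning tree. There is one zero in the spectrum, matching the 1 component.

x^10 - 18x^9 + 128x^8 - 472x^7 + 998x^6 - 1268x^5 + 976x^4 - 440x^3 + 105x^2 - 10x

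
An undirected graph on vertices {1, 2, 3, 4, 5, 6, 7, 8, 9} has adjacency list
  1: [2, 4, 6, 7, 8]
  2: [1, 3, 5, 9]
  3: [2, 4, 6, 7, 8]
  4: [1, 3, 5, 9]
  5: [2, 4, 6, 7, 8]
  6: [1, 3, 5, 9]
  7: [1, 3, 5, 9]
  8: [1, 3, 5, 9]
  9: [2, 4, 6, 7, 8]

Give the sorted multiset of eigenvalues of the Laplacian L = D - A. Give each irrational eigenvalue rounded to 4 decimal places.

[0, 4, 4, 4, 4, 5, 5, 5, 9]

With the vertex order [1, 2, 3, 4, 5, 6, 7, 8, 9], the degrees are [5, 4, 5, 4, 5, 4, 4, 4, 5], giving D = diag(5, 4, 5, 4, 5, 4, 4, 4, 5) and L = D - A. L is symmetric positive semidefinite, so every eigenvalue is real and nonnegative. The eigenvalues sum to 40, which equals trace(L) = 2|E|.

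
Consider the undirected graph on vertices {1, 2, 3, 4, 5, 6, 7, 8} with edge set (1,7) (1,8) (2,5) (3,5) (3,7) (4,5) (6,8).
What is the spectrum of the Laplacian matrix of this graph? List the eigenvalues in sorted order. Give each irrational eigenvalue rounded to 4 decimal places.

With the vertex order [1, 2, 3, 4, 5, 6, 7, 8], the degrees are [2, 1, 2, 1, 3, 1, 2, 2], giving D = diag(2, 1, 2, 1, 3, 1, 2, 2) and L = D - A. The multiplicity of 0 as a Laplacian eigenvalue equals the number of connected components. The eigenvalues sum to 14, which equals trace(L) = 2|E|.

[0, 0.1667, 0.7276, 1, 1.6353, 2.6729, 3.5643, 4.2332]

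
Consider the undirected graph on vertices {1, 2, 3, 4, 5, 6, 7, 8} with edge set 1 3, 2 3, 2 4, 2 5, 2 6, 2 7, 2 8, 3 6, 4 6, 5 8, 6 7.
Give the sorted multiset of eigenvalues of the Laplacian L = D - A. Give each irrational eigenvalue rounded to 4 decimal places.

With the vertex order [1, 2, 3, 4, 5, 6, 7, 8], the degrees are [1, 6, 3, 2, 2, 4, 2, 2], giving D = diag(1, 6, 3, 2, 2, 4, 2, 2) and L = D - A. The multiplicity of 0 as a Laplacian eigenvalue equals the number of connected components.

[0, 0.6509, 1.1115, 2, 3, 3.0520, 5.1490, 7.0366]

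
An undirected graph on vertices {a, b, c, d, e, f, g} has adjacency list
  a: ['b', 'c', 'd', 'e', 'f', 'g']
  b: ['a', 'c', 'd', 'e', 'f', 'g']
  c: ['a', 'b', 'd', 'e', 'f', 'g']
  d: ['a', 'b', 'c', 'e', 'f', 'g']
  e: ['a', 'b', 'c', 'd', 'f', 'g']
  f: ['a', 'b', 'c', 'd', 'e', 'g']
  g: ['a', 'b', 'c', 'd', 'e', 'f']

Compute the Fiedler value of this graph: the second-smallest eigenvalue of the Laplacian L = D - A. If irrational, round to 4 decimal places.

Each diagonal entry of L is the vertex degree and each off-diagonal entry is -1 where an edge is present, 0 otherwise; in the order [a, b, c, d, e, f, g] the diagonal is [6, 6, 6, 6, 6, 6, 6]. The smallest Laplacian eigenvalue is always 0. The next one, lambda_2 = 7, measures how hard the graph is to disconnect: larger values mean better connectivity.

7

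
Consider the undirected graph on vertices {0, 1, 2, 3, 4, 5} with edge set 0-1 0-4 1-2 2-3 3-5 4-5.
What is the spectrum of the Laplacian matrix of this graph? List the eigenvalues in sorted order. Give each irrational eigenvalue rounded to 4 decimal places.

[0, 1, 1, 3, 3, 4]

With the vertex order [0, 1, 2, 3, 4, 5], the degrees are [2, 2, 2, 2, 2, 2], giving D = diag(2, 2, 2, 2, 2, 2) and L = D - A. L is symmetric positive semidefinite, so every eigenvalue is real and nonnegative. The single zero eigenvalue shows the graph is connected. The largest eigenvalue, 4, is at most the vertex count 6.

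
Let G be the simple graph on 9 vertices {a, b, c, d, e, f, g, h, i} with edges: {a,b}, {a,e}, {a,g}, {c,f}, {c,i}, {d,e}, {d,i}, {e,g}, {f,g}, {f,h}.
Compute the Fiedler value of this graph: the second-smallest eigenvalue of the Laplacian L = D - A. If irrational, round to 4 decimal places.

0.4420

Reading degrees in the order [a, b, c, d, e, f, g, h, i] gives [3, 1, 2, 2, 3, 3, 3, 1, 2]; set D = diag(3, 1, 2, 2, 3, 3, 3, 1, 2) and form L = D - A. The sorted Laplacian eigenvalues are [0, 0.4420, 0.6558, 1.3118, 1.7097, 3.1768, 3.5206, 4.3949, 4.7883]; the algebraic connectivity is the second entry, 0.4420. There is one zero in the spectrum, matching the 1 component. The eigenvalues sum to 20, which equals trace(L) = 2|E|.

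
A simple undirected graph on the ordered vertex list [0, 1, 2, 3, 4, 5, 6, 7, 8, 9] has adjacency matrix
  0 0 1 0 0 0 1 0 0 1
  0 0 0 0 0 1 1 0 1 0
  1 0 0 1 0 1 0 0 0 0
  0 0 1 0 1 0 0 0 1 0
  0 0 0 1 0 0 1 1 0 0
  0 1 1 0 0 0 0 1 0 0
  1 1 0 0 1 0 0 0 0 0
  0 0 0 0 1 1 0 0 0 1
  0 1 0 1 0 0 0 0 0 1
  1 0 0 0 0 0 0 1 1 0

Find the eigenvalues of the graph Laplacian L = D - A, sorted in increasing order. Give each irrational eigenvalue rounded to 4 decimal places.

[0, 2, 2, 2, 2, 2, 5, 5, 5, 5]

Each diagonal entry of L is the vertex degree and each off-diagonal entry is -1 where an edge is present, 0 otherwise; in the order [0, 1, 2, 3, 4, 5, 6, 7, 8, 9] the diagonal is [3, 3, 3, 3, 3, 3, 3, 3, 3, 3]. Since every row of L sums to 0, the all-ones vector is in the kernel and 0 is an eigenvalue. The eigenvalues sum to 30, which equals trace(L) = 2|E|. There is one zero in the spectrum, matching the 1 component.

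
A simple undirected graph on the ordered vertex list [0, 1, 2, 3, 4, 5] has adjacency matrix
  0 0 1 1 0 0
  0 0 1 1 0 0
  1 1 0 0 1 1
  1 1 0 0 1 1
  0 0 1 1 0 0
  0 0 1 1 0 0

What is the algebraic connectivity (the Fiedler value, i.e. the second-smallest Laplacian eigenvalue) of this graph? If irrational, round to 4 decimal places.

2

Reading degrees in the order [0, 1, 2, 3, 4, 5] gives [2, 2, 4, 4, 2, 2]; set D = diag(2, 2, 4, 4, 2, 2) and form L = D - A. Computing the eigenvalues of L and sorting gives [0, 2, 2, 2, 4, 6]. The Fiedler value lambda_2 = 2 is strictly positive, so the graph is connected. There is one zero in the spectrum, matching the 1 component.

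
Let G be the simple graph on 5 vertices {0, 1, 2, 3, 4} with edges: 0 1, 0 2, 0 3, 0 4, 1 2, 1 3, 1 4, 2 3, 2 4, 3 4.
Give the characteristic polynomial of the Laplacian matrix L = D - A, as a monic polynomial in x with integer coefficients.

x^5 - 20x^4 + 150x^3 - 500x^2 + 625x

Reading degrees in the order [0, 1, 2, 3, 4] gives [4, 4, 4, 4, 4]; set D = diag(4, 4, 4, 4, 4) and form L = D - A. L has integer entries, so p(x) = det(xI - L) has integer coefficients. Expanding the determinant yields x^5 - 20x^4 + 150x^3 - 500x^2 + 625x. The coefficient of x^4 equals -trace(L) = -20, matching the sum of degrees. By the matrix-tree theorem the graph has (1/5) * product of the nonzero eigenvalues = 125 spanning trees.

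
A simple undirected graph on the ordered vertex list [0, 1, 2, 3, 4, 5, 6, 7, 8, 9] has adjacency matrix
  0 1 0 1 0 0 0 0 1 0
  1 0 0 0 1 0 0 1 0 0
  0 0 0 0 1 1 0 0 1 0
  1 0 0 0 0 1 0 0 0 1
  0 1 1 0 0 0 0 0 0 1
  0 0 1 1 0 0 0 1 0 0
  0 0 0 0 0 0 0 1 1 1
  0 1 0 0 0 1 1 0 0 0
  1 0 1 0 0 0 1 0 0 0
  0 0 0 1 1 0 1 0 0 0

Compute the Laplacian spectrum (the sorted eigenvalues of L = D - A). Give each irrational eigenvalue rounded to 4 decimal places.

Reading degrees in the order [0, 1, 2, 3, 4, 5, 6, 7, 8, 9] gives [3, 3, 3, 3, 3, 3, 3, 3, 3, 3]; set D = diag(3, 3, 3, 3, 3, 3, 3, 3, 3, 3) and form L = D - A. Diagonalising L (or applying a numerical eigensolver to the 10x10 matrix) gives the spectrum above. There is one zero in the spectrum, matching the 1 component.

[0, 2, 2, 2, 2, 2, 5, 5, 5, 5]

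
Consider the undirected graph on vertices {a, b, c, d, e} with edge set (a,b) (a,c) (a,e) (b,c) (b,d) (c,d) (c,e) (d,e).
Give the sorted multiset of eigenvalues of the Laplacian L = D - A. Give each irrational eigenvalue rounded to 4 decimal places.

Each diagonal entry of L is the vertex degree and each off-diagonal entry is -1 where an edge is present, 0 otherwise; in the order [a, b, c, d, e] the diagonal is [3, 3, 4, 3, 3]. L is symmetric positive semidefinite, so every eigenvalue is real and nonnegative. The single zero eigenvalue shows the graph is connected. There is one zero in the spectrum, matching the 1 component.

[0, 3, 3, 5, 5]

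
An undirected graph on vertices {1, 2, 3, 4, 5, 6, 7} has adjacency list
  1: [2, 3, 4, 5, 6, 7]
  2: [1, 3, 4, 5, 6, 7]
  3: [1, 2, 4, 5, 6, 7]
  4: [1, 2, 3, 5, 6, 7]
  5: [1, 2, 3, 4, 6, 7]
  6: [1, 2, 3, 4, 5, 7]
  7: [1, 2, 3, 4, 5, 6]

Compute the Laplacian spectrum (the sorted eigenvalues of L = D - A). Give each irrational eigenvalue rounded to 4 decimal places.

Each diagonal entry of L is the vertex degree and each off-diagonal entry is -1 where an edge is present, 0 otherwise; in the order [1, 2, 3, 4, 5, 6, 7] the diagonal is [6, 6, 6, 6, 6, 6, 6]. L is symmetric positive semidefinite, so every eigenvalue is real and nonnegative. There is one zero in the spectrum, matching the 1 component.

[0, 7, 7, 7, 7, 7, 7]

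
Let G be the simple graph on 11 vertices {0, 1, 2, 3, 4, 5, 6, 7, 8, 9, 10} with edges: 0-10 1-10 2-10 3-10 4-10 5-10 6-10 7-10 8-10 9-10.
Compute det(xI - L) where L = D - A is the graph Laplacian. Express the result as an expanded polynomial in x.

Reading degrees in the order [0, 1, 2, 3, 4, 5, 6, 7, 8, 9, 10] gives [1, 1, 1, 1, 1, 1, 1, 1, 1, 1, 10]; set D = diag(1, 1, 1, 1, 1, 1, 1, 1, 1, 1, 10) and form L = D - A. The eigenvalues of L are [0, 1, 1, 1, 1, 1, 1, 1, 1, 1, 11]; the characteristic polynomial is the product of (x - lambda_i), which multiplies out to x^11 - 20x^10 + 135x^9 - 480x^8 + 1050x^7 - 1512x^6 + 1470x^5 - 960x^4 + 405x^3 - 100x^2 + 11x. The coefficient of x^10 equals -trace(L) = -20, matching the sum of degrees. There is one zero in the spectrum, matching the 1 component.

x^11 - 20x^10 + 135x^9 - 480x^8 + 1050x^7 - 1512x^6 + 1470x^5 - 960x^4 + 405x^3 - 100x^2 + 11x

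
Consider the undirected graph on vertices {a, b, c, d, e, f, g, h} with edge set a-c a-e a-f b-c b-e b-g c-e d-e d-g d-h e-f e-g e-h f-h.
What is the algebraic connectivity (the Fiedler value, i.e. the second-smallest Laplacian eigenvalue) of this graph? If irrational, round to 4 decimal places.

1.7530

Each diagonal entry of L is the vertex degree and each off-diagonal entry is -1 where an edge is present, 0 otherwise; in the order [a, b, c, d, e, f, g, h] the diagonal is [3, 3, 3, 3, 7, 3, 3, 3]. The sorted Laplacian eigenvalues are [0, 1.7530, 1.7530, 3.4450, 3.4450, 4.8019, 4.8019, 8]; the algebraic connectivity is the second entry, 1.7530. There is one zero in the spectrum, matching the 1 component. The eigenvalues sum to 28, which equals trace(L) = 2|E|.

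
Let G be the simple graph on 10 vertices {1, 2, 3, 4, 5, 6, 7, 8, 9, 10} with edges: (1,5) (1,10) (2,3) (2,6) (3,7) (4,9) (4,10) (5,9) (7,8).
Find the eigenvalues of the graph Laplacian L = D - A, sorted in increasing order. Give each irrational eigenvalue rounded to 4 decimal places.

[0, 0, 0.3820, 1.3820, 1.3820, 1.3820, 2.6180, 3.6180, 3.6180, 3.6180]

Reading degrees in the order [1, 2, 3, 4, 5, 6, 7, 8, 9, 10] gives [2, 2, 2, 2, 2, 1, 2, 1, 2, 2]; set D = diag(2, 2, 2, 2, 2, 1, 2, 1, 2, 2) and form L = D - A. L is symmetric positive semidefinite, so every eigenvalue is real and nonnegative. The 2 zero eigenvalues correspond to the 2 connected components.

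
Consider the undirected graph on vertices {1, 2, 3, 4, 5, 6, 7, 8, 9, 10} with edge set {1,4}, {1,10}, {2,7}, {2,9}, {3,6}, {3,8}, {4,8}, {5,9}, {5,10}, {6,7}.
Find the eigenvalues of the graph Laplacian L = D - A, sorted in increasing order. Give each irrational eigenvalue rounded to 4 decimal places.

Reading degrees in the order [1, 2, 3, 4, 5, 6, 7, 8, 9, 10] gives [2, 2, 2, 2, 2, 2, 2, 2, 2, 2]; set D = diag(2, 2, 2, 2, 2, 2, 2, 2, 2, 2) and form L = D - A. L is symmetric positive semidefinite, so every eigenvalue is real and nonnegative. The single zero eigenvalue shows the graph is connected. The eigenvalues sum to 20, which equals trace(L) = 2|E|.

[0, 0.3820, 0.3820, 1.3820, 1.3820, 2.6180, 2.6180, 3.6180, 3.6180, 4]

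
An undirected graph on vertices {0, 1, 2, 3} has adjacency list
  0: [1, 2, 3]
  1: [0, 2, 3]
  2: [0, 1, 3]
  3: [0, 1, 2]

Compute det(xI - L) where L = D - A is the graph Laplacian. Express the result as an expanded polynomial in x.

Reading degrees in the order [0, 1, 2, 3] gives [3, 3, 3, 3]; set D = diag(3, 3, 3, 3) and form L = D - A. L has integer entries, so p(x) = det(xI - L) has integer coefficients. Expanding the determinant yields x^4 - 12x^3 + 48x^2 - 64x. The coefficient of x^3 equals -trace(L) = -12, matching the sum of degrees. By the matrix-tree theorem the graph has (1/4) * product of the nonzero eigenvalues = 16 spanning trees.

x^4 - 12x^3 + 48x^2 - 64x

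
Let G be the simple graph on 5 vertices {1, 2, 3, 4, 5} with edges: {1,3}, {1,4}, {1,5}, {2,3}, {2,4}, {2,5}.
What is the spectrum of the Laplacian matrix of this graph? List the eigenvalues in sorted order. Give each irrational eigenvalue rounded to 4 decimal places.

Each diagonal entry of L is the vertex degree and each off-diagonal entry is -1 where an edge is present, 0 otherwise; in the order [1, 2, 3, 4, 5] the diagonal is [3, 3, 2, 2, 2]. Since every row of L sums to 0, the all-ones vector is in the kernel and 0 is an eigenvalue.

[0, 2, 2, 3, 5]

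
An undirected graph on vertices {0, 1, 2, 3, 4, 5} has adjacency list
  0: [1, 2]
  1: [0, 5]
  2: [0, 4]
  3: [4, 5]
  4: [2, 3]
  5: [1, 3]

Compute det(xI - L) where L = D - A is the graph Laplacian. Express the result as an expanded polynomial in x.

With the vertex order [0, 1, 2, 3, 4, 5], the degrees are [2, 2, 2, 2, 2, 2], giving D = diag(2, 2, 2, 2, 2, 2) and L = D - A. The eigenvalues of L are [0, 1, 1, 3, 3, 4]; the characteristic polynomial is the product of (x - lambda_i), which multiplies out to x^6 - 12x^5 + 54x^4 - 112x^3 + 105x^2 - 36x. The constant term is 0 because L is singular (the all-ones vector lies in its kernel). By the matrix-tree theorem the graph has (1/6) * product of the nonzero eigenvalues = 6 spanning trees.

x^6 - 12x^5 + 54x^4 - 112x^3 + 105x^2 - 36x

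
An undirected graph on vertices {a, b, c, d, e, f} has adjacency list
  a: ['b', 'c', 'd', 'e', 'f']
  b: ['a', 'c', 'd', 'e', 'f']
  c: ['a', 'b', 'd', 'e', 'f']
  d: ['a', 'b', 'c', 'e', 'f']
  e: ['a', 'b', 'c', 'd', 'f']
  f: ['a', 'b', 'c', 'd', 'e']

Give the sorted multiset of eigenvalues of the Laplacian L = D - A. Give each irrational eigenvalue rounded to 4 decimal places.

Reading degrees in the order [a, b, c, d, e, f] gives [5, 5, 5, 5, 5, 5]; set D = diag(5, 5, 5, 5, 5, 5) and form L = D - A. Since every row of L sums to 0, the all-ones vector is in the kernel and 0 is an eigenvalue. By the matrix-tree theorem the graph has (1/6) * product of the nonzero eigenvalues = 1296 spanning trees. The largest eigenvalue, 6, is at most the vertex count 6.

[0, 6, 6, 6, 6, 6]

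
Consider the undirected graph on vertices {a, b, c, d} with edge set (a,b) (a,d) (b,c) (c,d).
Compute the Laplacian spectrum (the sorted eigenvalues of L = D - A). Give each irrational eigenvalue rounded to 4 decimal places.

[0, 2, 2, 4]

Each diagonal entry of L is the vertex degree and each off-diagonal entry is -1 where an edge is present, 0 otherwise; in the order [a, b, c, d] the diagonal is [2, 2, 2, 2]. Since every row of L sums to 0, the all-ones vector is in the kernel and 0 is an eigenvalue. By the matrix-tree theorem the graph has (1/4) * product of the nonzero eigenvalues = 4 spanning trees.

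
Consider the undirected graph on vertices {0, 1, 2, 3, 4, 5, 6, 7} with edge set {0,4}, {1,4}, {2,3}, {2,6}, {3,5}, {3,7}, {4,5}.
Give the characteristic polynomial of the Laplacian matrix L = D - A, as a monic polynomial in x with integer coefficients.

x^8 - 14x^7 + 76x^6 - 204x^5 + 288x^4 - 210x^3 + 71x^2 - 8x

Each diagonal entry of L is the vertex degree and each off-diagonal entry is -1 where an edge is present, 0 otherwise; in the order [0, 1, 2, 3, 4, 5, 6, 7] the diagonal is [1, 1, 2, 3, 3, 2, 1, 1]. L has integer entries, so p(x) = det(xI - L) has integer coefficients. Expanding the determinant yields x^8 - 14x^7 + 76x^6 - 204x^5 + 288x^4 - 210x^3 + 71x^2 - 8x. The constant term is 0 because L is singular (the all-ones vector lies in its kernel). By the matrix-tree theorem the graph has (1/8) * product of the nonzero eigenvalues = 1 spanning tree.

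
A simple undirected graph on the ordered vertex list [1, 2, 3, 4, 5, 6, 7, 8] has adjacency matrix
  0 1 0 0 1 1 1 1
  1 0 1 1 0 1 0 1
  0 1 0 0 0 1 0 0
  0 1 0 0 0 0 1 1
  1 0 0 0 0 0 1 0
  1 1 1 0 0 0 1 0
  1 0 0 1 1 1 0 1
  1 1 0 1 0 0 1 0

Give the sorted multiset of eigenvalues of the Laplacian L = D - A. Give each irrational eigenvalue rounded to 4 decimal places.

[0, 1.4479, 2.0266, 3.6028, 4.4778, 5.2675, 6.2750, 6.9024]

With the vertex order [1, 2, 3, 4, 5, 6, 7, 8], the degrees are [5, 5, 2, 3, 2, 4, 5, 4], giving D = diag(5, 5, 2, 3, 2, 4, 5, 4) and L = D - A. Diagonalising L (or applying a numerical eigensolver to the 8x8 matrix) gives the spectrum above. The largest eigenvalue, 6.9024, is at most the vertex count 8.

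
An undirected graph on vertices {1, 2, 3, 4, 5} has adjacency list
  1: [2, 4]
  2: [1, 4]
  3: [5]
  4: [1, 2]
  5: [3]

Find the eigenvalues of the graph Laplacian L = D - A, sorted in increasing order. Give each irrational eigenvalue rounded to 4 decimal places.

Reading degrees in the order [1, 2, 3, 4, 5] gives [2, 2, 1, 2, 1]; set D = diag(2, 2, 1, 2, 1) and form L = D - A. The multiplicity of 0 as a Laplacian eigenvalue equals the number of connected components. The 2 zero eigenvalues correspond to the 2 connected components. The largest eigenvalue, 3, is at most the vertex count 5.

[0, 0, 2, 3, 3]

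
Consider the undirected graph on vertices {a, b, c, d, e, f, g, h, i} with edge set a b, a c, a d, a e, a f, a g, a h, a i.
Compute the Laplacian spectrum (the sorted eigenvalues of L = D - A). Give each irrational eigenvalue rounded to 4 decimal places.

[0, 1, 1, 1, 1, 1, 1, 1, 9]

Reading degrees in the order [a, b, c, d, e, f, g, h, i] gives [8, 1, 1, 1, 1, 1, 1, 1, 1]; set D = diag(8, 1, 1, 1, 1, 1, 1, 1, 1) and form L = D - A. Since every row of L sums to 0, the all-ones vector is in the kernel and 0 is an eigenvalue. The single zero eigenvalue shows the graph is connected. By the matrix-tree theorem the graph has (1/9) * product of the nonzero eigenvalues = 1 spanning tree.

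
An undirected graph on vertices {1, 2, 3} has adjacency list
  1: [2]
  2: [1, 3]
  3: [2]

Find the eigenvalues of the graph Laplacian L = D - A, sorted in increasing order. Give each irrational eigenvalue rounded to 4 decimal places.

With the vertex order [1, 2, 3], the degrees are [1, 2, 1], giving D = diag(1, 2, 1) and L = D - A. The multiplicity of 0 as a Laplacian eigenvalue equals the number of connected components. There is one zero in the spectrum, matching the 1 component. By the matrix-tree theorem the graph has (1/3) * product of the nonzero eigenvalues = 1 spanning tree.

[0, 1, 3]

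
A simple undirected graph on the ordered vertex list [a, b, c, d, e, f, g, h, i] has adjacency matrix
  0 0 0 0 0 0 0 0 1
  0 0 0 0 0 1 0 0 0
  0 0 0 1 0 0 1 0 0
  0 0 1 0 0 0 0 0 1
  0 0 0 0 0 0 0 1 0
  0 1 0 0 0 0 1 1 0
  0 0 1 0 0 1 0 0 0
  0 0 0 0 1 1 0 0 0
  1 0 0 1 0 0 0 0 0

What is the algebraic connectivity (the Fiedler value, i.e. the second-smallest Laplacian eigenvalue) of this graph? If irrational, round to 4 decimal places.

Each diagonal entry of L is the vertex degree and each off-diagonal entry is -1 where an edge is present, 0 otherwise; in the order [a, b, c, d, e, f, g, h, i] the diagonal is [1, 1, 2, 2, 1, 3, 2, 2, 2]. The smallest Laplacian eigenvalue is always 0. The next one, lambda_2 = 0.1404, measures how hard the graph is to disconnect: larger values mean better connectivity. The eigenvalues sum to 16, which equals trace(L) = 2|E|.

0.1404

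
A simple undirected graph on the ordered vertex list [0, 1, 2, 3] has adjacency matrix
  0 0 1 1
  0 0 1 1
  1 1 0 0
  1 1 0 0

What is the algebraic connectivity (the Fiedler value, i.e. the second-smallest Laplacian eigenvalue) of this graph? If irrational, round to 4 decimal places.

2

Each diagonal entry of L is the vertex degree and each off-diagonal entry is -1 where an edge is present, 0 otherwise; in the order [0, 1, 2, 3] the diagonal is [2, 2, 2, 2]. The smallest Laplacian eigenvalue is always 0. The next one, lambda_2 = 2, measures how hard the graph is to disconnect: larger values mean better connectivity. The largest eigenvalue, 4, is at most the vertex count 4. The eigenvalues sum to 8, which equals trace(L) = 2|E|.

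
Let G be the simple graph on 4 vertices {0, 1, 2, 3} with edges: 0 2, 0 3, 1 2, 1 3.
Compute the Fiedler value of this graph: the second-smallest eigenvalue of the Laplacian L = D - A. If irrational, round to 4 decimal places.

Reading degrees in the order [0, 1, 2, 3] gives [2, 2, 2, 2]; set D = diag(2, 2, 2, 2) and form L = D - A. The smallest Laplacian eigenvalue is always 0. The next one, lambda_2 = 2, measures how hard the graph is to disconnect: larger values mean better connectivity. The eigenvalues sum to 8, which equals trace(L) = 2|E|. There is one zero in the spectrum, matching the 1 component.

2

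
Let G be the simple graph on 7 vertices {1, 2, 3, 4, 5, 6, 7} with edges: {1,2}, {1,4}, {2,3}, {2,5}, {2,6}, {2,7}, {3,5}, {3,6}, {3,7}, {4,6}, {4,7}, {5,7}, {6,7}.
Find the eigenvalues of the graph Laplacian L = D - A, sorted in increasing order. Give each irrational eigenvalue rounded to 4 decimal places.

[0, 1.6368, 2.8277, 3.9391, 5.3145, 5.8745, 6.4074]

With the vertex order [1, 2, 3, 4, 5, 6, 7], the degrees are [2, 5, 4, 3, 3, 4, 5], giving D = diag(2, 5, 4, 3, 3, 4, 5) and L = D - A. Since every row of L sums to 0, the all-ones vector is in the kernel and 0 is an eigenvalue.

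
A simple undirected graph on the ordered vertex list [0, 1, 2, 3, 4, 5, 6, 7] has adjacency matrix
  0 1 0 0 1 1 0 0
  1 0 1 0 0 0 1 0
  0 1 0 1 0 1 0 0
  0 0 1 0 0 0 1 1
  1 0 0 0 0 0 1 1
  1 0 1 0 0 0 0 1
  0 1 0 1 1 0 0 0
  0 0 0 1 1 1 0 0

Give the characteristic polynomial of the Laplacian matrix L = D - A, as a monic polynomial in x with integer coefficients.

x^8 - 24x^7 + 240x^6 - 1296x^5 + 4080x^4 - 7488x^3 + 7424x^2 - 3072x

Each diagonal entry of L is the vertex degree and each off-diagonal entry is -1 where an edge is present, 0 otherwise; in the order [0, 1, 2, 3, 4, 5, 6, 7] the diagonal is [3, 3, 3, 3, 3, 3, 3, 3]. The eigenvalues of L are [0, 2, 2, 2, 4, 4, 4, 6]; the characteristic polynomial is the product of (x - lambda_i), which multiplies out to x^8 - 24x^7 + 240x^6 - 1296x^5 + 4080x^4 - 7488x^3 + 7424x^2 - 3072x. The coefficient of x^7 equals -trace(L) = -24, matching the sum of degrees.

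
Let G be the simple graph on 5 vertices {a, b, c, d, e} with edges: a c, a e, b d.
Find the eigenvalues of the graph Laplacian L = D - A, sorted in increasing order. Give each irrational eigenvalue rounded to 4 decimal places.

[0, 0, 1, 2, 3]

Reading degrees in the order [a, b, c, d, e] gives [2, 1, 1, 1, 1]; set D = diag(2, 1, 1, 1, 1) and form L = D - A. L is symmetric positive semidefinite, so every eigenvalue is real and nonnegative. The 2 zero eigenvalues correspond to the 2 connected components. There are 2 zeros in the spectrum, matching the 2 components.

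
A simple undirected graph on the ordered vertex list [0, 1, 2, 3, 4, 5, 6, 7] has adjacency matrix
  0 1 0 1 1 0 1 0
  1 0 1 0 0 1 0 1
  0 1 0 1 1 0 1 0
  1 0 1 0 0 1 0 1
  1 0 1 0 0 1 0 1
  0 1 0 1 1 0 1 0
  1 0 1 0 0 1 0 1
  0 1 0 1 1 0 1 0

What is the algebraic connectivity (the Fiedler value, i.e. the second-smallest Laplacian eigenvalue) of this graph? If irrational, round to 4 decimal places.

Reading degrees in the order [0, 1, 2, 3, 4, 5, 6, 7] gives [4, 4, 4, 4, 4, 4, 4, 4]; set D = diag(4, 4, 4, 4, 4, 4, 4, 4) and form L = D - A. The smallest Laplacian eigenvalue is always 0. The next one, lambda_2 = 4, measures how hard the graph is to disconnect: larger values mean better connectivity. The largest eigenvalue, 8, is at most the vertex count 8.

4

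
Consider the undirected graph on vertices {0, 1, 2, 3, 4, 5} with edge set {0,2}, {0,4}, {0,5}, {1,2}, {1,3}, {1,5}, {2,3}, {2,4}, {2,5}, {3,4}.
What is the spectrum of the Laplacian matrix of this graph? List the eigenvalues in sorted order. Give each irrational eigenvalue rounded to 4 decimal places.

[0, 2.3820, 2.3820, 4.6180, 4.6180, 6]

Each diagonal entry of L is the vertex degree and each off-diagonal entry is -1 where an edge is present, 0 otherwise; in the order [0, 1, 2, 3, 4, 5] the diagonal is [3, 3, 5, 3, 3, 3]. L is symmetric positive semidefinite, so every eigenvalue is real and nonnegative. By the matrix-tree theorem the graph has (1/6) * product of the nonzero eigenvalues = 121 spanning trees.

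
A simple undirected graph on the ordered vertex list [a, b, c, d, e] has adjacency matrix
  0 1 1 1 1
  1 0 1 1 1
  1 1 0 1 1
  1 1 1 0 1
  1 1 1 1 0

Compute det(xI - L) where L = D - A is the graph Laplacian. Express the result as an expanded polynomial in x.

Reading degrees in the order [a, b, c, d, e] gives [4, 4, 4, 4, 4]; set D = diag(4, 4, 4, 4, 4) and form L = D - A. The eigenvalues of L are [0, 5, 5, 5, 5]; the characteristic polynomial is the product of (x - lambda_i), which multiplies out to x^5 - 20x^4 + 150x^3 - 500x^2 + 625x. The constant term is 0 because L is singular (the all-ones vector lies in its kernel).

x^5 - 20x^4 + 150x^3 - 500x^2 + 625x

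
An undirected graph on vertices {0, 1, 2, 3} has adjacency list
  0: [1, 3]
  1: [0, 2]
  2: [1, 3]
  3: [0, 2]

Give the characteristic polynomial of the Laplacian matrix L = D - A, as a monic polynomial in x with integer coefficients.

Each diagonal entry of L is the vertex degree and each off-diagonal entry is -1 where an edge is present, 0 otherwise; in the order [0, 1, 2, 3] the diagonal is [2, 2, 2, 2]. L has integer entries, so p(x) = det(xI - L) has integer coefficients. Expanding the determinant yields x^4 - 8x^3 + 20x^2 - 16x. Since p(0) = det(-L) = 0, x divides p(x). The largest eigenvalue, 4, is at most the vertex count 4. There is one zero in the spectrum, matching the 1 component.

x^4 - 8x^3 + 20x^2 - 16x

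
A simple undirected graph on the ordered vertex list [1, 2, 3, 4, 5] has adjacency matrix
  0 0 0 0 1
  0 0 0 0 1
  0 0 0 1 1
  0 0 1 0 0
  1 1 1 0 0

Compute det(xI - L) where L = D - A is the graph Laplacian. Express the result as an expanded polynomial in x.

x^5 - 8x^4 + 20x^3 - 18x^2 + 5x

Reading degrees in the order [1, 2, 3, 4, 5] gives [1, 1, 2, 1, 3]; set D = diag(1, 1, 2, 1, 3) and form L = D - A. Computing det(xI - L) by cofactor expansion (or equivalently via sum-over-permutations) gives x^5 - 8x^4 + 20x^3 - 18x^2 + 5x. The coefficient of x^4 equals -trace(L) = -8, matching the sum of degrees.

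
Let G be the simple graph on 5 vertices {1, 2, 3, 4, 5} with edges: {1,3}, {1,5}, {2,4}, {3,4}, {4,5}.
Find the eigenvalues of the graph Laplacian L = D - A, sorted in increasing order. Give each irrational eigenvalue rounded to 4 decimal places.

With the vertex order [1, 2, 3, 4, 5], the degrees are [2, 1, 2, 3, 2], giving D = diag(2, 1, 2, 3, 2) and L = D - A. The multiplicity of 0 as a Laplacian eigenvalue equals the number of connected components. The single zero eigenvalue shows the graph is connected. The largest eigenvalue, 4.4812, is at most the vertex count 5.

[0, 0.8299, 2, 2.6889, 4.4812]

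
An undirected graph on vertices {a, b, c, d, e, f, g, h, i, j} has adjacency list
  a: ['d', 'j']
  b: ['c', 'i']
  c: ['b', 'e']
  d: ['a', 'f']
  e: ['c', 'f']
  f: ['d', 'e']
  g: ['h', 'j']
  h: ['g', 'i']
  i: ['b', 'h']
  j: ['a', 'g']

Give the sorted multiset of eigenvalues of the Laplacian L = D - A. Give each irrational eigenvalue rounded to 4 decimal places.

With the vertex order [a, b, c, d, e, f, g, h, i, j], the degrees are [2, 2, 2, 2, 2, 2, 2, 2, 2, 2], giving D = diag(2, 2, 2, 2, 2, 2, 2, 2, 2, 2) and L = D - A. L is symmetric positive semidefinite, so every eigenvalue is real and nonnegative. The eigenvalues sum to 20, which equals trace(L) = 2|E|.

[0, 0.3820, 0.3820, 1.3820, 1.3820, 2.6180, 2.6180, 3.6180, 3.6180, 4]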